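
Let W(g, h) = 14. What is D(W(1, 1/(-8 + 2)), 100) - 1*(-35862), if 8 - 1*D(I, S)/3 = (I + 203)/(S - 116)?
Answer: 574827/16 ≈ 35927.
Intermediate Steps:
D(I, S) = 24 - 3*(203 + I)/(-116 + S) (D(I, S) = 24 - 3*(I + 203)/(S - 116) = 24 - 3*(203 + I)/(-116 + S))
D(W(1, 1/(-8 + 2)), 100) - 1*(-35862) = 3*(-1131 - 1*14 + 8*100)/(-116 + 100) - 1*(-35862) = 3*(-1131 - 14 + 800)/(-16) + 35862 = 3*(-1/16)*(-345) + 35862 = 1035/16 + 35862 = 574827/16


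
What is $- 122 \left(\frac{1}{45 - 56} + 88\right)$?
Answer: $- \frac{117974}{11} \approx -10725.0$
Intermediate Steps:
$- 122 \left(\frac{1}{45 - 56} + 88\right) = - 122 \left(\frac{1}{-11} + 88\right) = - 122 \left(- \frac{1}{11} + 88\right) = \left(-122\right) \frac{967}{11} = - \frac{117974}{11}$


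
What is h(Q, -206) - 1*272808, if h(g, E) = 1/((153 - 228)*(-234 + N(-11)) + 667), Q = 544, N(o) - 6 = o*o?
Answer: -2371247135/8692 ≈ -2.7281e+5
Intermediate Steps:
N(o) = 6 + o² (N(o) = 6 + o*o = 6 + o²)
h(g, E) = 1/8692 (h(g, E) = 1/((153 - 228)*(-234 + (6 + (-11)²)) + 667) = 1/(-75*(-234 + (6 + 121)) + 667) = 1/(-75*(-234 + 127) + 667) = 1/(-75*(-107) + 667) = 1/(8025 + 667) = 1/8692)
h(Q, -206) - 1*272808 = 1/8692 - 1*272808 = 1/8692 - 272808 = -2371247135/8692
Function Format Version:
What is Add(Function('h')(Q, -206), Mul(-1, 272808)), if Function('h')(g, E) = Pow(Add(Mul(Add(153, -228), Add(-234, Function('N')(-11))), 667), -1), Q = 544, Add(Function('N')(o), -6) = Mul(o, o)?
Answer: Rational(-2371247135, 8692) ≈ -2.7281e+5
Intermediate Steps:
Function('N')(o) = Add(6, Pow(o, 2)) (Function('N')(o) = Add(6, Mul(o, o)) = Add(6, Pow(o, 2)))
Function('h')(g, E) = Rational(1, 8692) (Function('h')(g, E) = Pow(Add(Mul(Add(153, -228), Add(-234, Add(6, Pow(-11, 2)))), 667), -1) = Pow(Add(Mul(-75, Add(-234, Add(6, 121))), 667), -1) = Pow(Add(Mul(-75, Add(-234, 127)), 667), -1) = Pow(Add(Mul(-75, -107), 667), -1) = Pow(Add(8025, 667), -1) = Pow(8692, -1) = Rational(1, 8692))
Add(Function('h')(Q, -206), Mul(-1, 272808)) = Add(Rational(1, 8692), Mul(-1, 272808)) = Add(Rational(1, 8692), -272808) = Rational(-2371247135, 8692)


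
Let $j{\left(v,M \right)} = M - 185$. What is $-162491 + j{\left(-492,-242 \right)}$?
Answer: $-162918$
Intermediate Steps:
$j{\left(v,M \right)} = -185 + M$
$-162491 + j{\left(-492,-242 \right)} = -162491 - 427 = -162918$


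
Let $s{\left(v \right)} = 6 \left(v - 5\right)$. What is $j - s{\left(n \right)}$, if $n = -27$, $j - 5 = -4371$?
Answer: $-4174$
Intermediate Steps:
$j = -4366$ ($j = 5 - 4371 = -4366$)
$s{\left(v \right)} = -30 + 6 v$ ($s{\left(v \right)} = 6 \left(-5 + v\right) = -30 + 6 v$)
$j - s{\left(n \right)} = -4366 - \left(-30 + 6 \left(-27\right)\right) = -4366 - \left(-30 - 162\right) = -4366 - -192 = -4366 + 192 = -4174$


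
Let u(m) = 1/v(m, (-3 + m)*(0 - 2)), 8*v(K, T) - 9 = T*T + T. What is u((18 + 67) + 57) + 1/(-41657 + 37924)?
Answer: -47151/287496995 ≈ -0.00016401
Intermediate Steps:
v(K, T) = 9/8 + T/8 + T²/8 (v(K, T) = 9/8 + (T*T + T)/8 = 9/8 + (T² + T)/8 = 9/8 + (T + T²)/8 = 9/8 + (T/8 + T²/8) = 9/8 + T/8 + T²/8)
u(m) = 1/(15/8 - m/4 + (6 - 2*m)²/8) (u(m) = 1/(9/8 + ((-3 + m)*(0 - 2))/8 + ((-3 + m)*(0 - 2))²/8) = 1/(9/8 + ((-3 + m)*(-2))/8 + ((-3 + m)*(-2))²/8) = 1/(9/8 + (6 - 2*m)/8 + (6 - 2*m)²/8) = 1/(9/8 + (¾ - m/4) + (6 - 2*m)²/8) = 1/(15/8 - m/4 + (6 - 2*m)²/8))
u((18 + 67) + 57) + 1/(-41657 + 37924) = 8/(51 - 26*((18 + 67) + 57) + 4*((18 + 67) + 57)²) + 1/(-41657 + 37924) = 8/(51 - 26*(85 + 57) + 4*(85 + 57)²) + 1/(-3733) = 8/(51 - 26*142 + 4*142²) - 1/3733 = 8/(51 - 3692 + 4*20164) - 1/3733 = 8/(51 - 3692 + 80656) - 1/3733 = 8/77015 - 1/3733 = -47151/287496995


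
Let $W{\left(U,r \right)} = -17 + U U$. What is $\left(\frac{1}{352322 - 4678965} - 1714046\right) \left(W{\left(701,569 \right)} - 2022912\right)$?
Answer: $\frac{11357911392710810712}{4326643} \approx 2.6251 \cdot 10^{12}$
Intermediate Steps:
$W{\left(U,r \right)} = -17 + U^{2}$
$\left(\frac{1}{352322 - 4678965} - 1714046\right) \left(W{\left(701,569 \right)} - 2022912\right) = \left(\frac{1}{352322 - 4678965} - 1714046\right) \left(\left(-17 + 701^{2}\right) - 2022912\right) = \left(\frac{1}{-4326643} - 1714046\right) \left(\left(-17 + 491401\right) - 2022912\right) = \left(- \frac{1}{4326643} - 1714046\right) \left(491384 - 2022912\right) = \left(- \frac{7416065127579}{4326643}\right) \left(-1531528\right) = \frac{11357911392710810712}{4326643}$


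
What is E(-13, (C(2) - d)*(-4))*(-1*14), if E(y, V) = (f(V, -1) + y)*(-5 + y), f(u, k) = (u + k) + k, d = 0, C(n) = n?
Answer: -5796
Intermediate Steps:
f(u, k) = u + 2*k (f(u, k) = (k + u) + k = u + 2*k)
E(y, V) = (-5 + y)*(-2 + V + y) (E(y, V) = ((V + 2*(-1)) + y)*(-5 + y) = ((V - 2) + y)*(-5 + y) = ((-2 + V) + y)*(-5 + y) = (-2 + V + y)*(-5 + y) = (-5 + y)*(-2 + V + y))
E(-13, (C(2) - d)*(-4))*(-1*14) = (10 + (-13)² - 7*(-13) - 5*(2 - 1*0)*(-4) + ((2 - 1*0)*(-4))*(-13))*(-1*14) = (10 + 169 + 91 - 5*(2 + 0)*(-4) + ((2 + 0)*(-4))*(-13))*(-14) = (10 + 169 + 91 - 10*(-4) + (2*(-4))*(-13))*(-14) = (10 + 169 + 91 - 5*(-8) - 8*(-13))*(-14) = (10 + 169 + 91 + 40 + 104)*(-14) = 414*(-14) = -5796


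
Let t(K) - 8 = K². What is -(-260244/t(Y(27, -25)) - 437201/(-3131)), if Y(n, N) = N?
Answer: 179358577/660641 ≈ 271.49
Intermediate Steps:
t(K) = 8 + K²
-(-260244/t(Y(27, -25)) - 437201/(-3131)) = -(-260244/(8 + (-25)²) - 437201/(-3131)) = -(-260244/(8 + 625) - 437201*(-1/3131)) = -(-260244/633 + 437201/3131) = -(-260244*1/633 + 437201/3131) = -(-86748/211 + 437201/3131) = -1*(-179358577/660641) = 179358577/660641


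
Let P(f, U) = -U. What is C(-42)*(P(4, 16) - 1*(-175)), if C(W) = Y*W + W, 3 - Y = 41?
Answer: 247086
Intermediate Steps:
Y = -38 (Y = 3 - 1*41 = 3 - 41 = -38)
C(W) = -37*W (C(W) = -38*W + W = -37*W)
C(-42)*(P(4, 16) - 1*(-175)) = (-37*(-42))*(-1*16 - 1*(-175)) = 1554*(-16 + 175) = 1554*159 = 247086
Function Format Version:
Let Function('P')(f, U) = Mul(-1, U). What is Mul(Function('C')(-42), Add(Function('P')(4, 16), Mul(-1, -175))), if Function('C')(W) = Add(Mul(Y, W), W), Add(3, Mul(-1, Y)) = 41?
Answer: 247086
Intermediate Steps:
Y = -38 (Y = Add(3, Mul(-1, 41)) = Add(3, -41) = -38)
Function('C')(W) = Mul(-37, W) (Function('C')(W) = Add(Mul(-38, W), W) = Mul(-37, W))
Mul(Function('C')(-42), Add(Function('P')(4, 16), Mul(-1, -175))) = Mul(Mul(-37, -42), Add(Mul(-1, 16), Mul(-1, -175))) = Mul(1554, Add(-16, 175)) = Mul(1554, 159) = 247086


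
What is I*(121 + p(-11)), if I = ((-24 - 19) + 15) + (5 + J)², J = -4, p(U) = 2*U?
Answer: -2673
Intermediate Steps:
I = -27 (I = ((-24 - 19) + 15) + (5 - 4)² = (-43 + 15) + 1² = -28 + 1 = -27)
I*(121 + p(-11)) = -27*(121 + 2*(-11)) = -27*(121 - 22) = -27*99 = -2673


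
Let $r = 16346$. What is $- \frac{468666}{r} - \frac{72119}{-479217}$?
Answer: $- \frac{10155175334}{356058231} \approx -28.521$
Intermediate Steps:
$- \frac{468666}{r} - \frac{72119}{-479217} = - \frac{468666}{16346} - \frac{72119}{-479217} = \left(-468666\right) \frac{1}{16346} - - \frac{72119}{479217} = - \frac{21303}{743} + \frac{72119}{479217} = - \frac{10155175334}{356058231}$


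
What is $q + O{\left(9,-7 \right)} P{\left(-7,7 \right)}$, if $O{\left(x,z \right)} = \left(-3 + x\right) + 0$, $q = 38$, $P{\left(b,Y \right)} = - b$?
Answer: $80$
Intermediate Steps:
$O{\left(x,z \right)} = -3 + x$
$q + O{\left(9,-7 \right)} P{\left(-7,7 \right)} = 38 + \left(-3 + 9\right) \left(\left(-1\right) \left(-7\right)\right) = 38 + 6 \cdot 7 = 38 + 42 = 80$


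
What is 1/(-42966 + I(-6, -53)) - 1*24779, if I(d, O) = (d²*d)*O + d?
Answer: -781133197/31524 ≈ -24779.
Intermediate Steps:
I(d, O) = d + O*d³ (I(d, O) = d³*O + d = O*d³ + d = d + O*d³)
1/(-42966 + I(-6, -53)) - 1*24779 = 1/(-42966 + (-6 - 53*(-6)³)) - 1*24779 = 1/(-42966 + (-6 - 53*(-216))) - 24779 = 1/(-42966 + (-6 + 11448)) - 24779 = 1/(-42966 + 11442) - 24779 = 1/(-31524) - 24779 = -1/31524 - 24779 = -781133197/31524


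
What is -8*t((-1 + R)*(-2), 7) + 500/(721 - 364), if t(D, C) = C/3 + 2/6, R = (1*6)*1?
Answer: -2372/119 ≈ -19.933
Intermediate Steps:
R = 6 (R = 6*1 = 6)
t(D, C) = ⅓ + C/3 (t(D, C) = C*(⅓) + 2*(⅙) = C/3 + ⅓ = ⅓ + C/3)
-8*t((-1 + R)*(-2), 7) + 500/(721 - 364) = -8*(⅓ + (⅓)*7) + 500/(721 - 364) = -8*(⅓ + 7/3) + 500/357 = -8*8/3 + (1/357)*500 = -64/3 + 500/357 = -2372/119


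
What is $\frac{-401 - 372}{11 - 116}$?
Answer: $\frac{773}{105} \approx 7.3619$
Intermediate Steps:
$\frac{-401 - 372}{11 - 116} = - \frac{773}{-105} = \left(-773\right) \left(- \frac{1}{105}\right) = \frac{773}{105}$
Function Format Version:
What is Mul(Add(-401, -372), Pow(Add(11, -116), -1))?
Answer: Rational(773, 105) ≈ 7.3619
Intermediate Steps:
Mul(Add(-401, -372), Pow(Add(11, -116), -1)) = Mul(-773, Pow(-105, -1)) = Mul(-773, Rational(-1, 105)) = Rational(773, 105)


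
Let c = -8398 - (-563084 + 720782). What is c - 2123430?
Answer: -2289526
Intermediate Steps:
c = -166096 (c = -8398 - 1*157698 = -8398 - 157698 = -166096)
c - 2123430 = -166096 - 2123430 = -2289526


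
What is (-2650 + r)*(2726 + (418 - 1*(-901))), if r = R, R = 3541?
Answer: 3604095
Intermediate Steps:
r = 3541
(-2650 + r)*(2726 + (418 - 1*(-901))) = (-2650 + 3541)*(2726 + (418 - 1*(-901))) = 891*(2726 + (418 + 901)) = 891*(2726 + 1319) = 891*4045 = 3604095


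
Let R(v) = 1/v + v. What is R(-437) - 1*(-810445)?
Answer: 353973495/437 ≈ 8.1001e+5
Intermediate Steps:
R(v) = v + 1/v
R(-437) - 1*(-810445) = (-437 + 1/(-437)) - 1*(-810445) = (-437 - 1/437) + 810445 = -190970/437 + 810445 = 353973495/437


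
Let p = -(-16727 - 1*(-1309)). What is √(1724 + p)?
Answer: √17142 ≈ 130.93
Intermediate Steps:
p = 15418 (p = -(-16727 + 1309) = -1*(-15418) = 15418)
√(1724 + p) = √(1724 + 15418) = √17142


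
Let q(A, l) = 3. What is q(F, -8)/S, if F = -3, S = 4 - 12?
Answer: -3/8 ≈ -0.37500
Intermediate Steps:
S = -8
q(F, -8)/S = 3/(-8) = 3*(-⅛) = -3/8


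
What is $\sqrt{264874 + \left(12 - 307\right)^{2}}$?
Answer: $\sqrt{351899} \approx 593.21$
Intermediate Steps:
$\sqrt{264874 + \left(12 - 307\right)^{2}} = \sqrt{264874 + \left(-295\right)^{2}} = \sqrt{264874 + 87025} = \sqrt{351899}$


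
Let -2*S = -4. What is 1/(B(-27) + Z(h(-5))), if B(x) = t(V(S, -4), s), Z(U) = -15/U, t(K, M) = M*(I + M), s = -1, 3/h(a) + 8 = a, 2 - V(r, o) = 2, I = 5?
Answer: 1/61 ≈ 0.016393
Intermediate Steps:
S = 2 (S = -½*(-4) = 2)
V(r, o) = 0 (V(r, o) = 2 - 1*2 = 2 - 2 = 0)
h(a) = 3/(-8 + a)
t(K, M) = M*(5 + M)
B(x) = -4 (B(x) = -(5 - 1) = -1*4 = -4)
1/(B(-27) + Z(h(-5))) = 1/(-4 - 15/(3/(-8 - 5))) = 1/(-4 - 15/(3/(-13))) = 1/(-4 - 15/(3*(-1/13))) = 1/(-4 - 15/(-3/13)) = 1/(-4 - 15*(-13/3)) = 1/(-4 + 65) = 1/61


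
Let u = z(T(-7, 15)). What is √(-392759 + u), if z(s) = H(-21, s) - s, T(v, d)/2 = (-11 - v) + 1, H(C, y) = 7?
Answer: I*√392746 ≈ 626.69*I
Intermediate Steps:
T(v, d) = -20 - 2*v (T(v, d) = 2*((-11 - v) + 1) = 2*(-10 - v) = -20 - 2*v)
z(s) = 7 - s
u = 13 (u = 7 - (-20 - 2*(-7)) = 7 - (-20 + 14) = 7 - 1*(-6) = 7 + 6 = 13)
√(-392759 + u) = √(-392759 + 13) = √(-392746) = I*√392746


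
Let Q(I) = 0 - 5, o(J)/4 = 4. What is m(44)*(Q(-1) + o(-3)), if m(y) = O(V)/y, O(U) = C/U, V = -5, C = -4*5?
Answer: 1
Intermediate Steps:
o(J) = 16 (o(J) = 4*4 = 16)
C = -20
Q(I) = -5
O(U) = -20/U
m(y) = 4/y (m(y) = (-20/(-5))/y = (-20*(-⅕))/y = 4/y)
m(44)*(Q(-1) + o(-3)) = (4/44)*(-5 + 16) = (4*(1/44))*11 = (1/11)*11 = 1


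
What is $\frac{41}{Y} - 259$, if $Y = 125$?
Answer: $- \frac{32334}{125} \approx -258.67$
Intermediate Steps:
$\frac{41}{Y} - 259 = \frac{41}{125} - 259 = - \frac{32334}{125}$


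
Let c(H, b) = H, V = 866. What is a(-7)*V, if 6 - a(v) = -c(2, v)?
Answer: 6928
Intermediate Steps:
a(v) = 8 (a(v) = 6 - (-1)*2 = 6 - 1*(-2) = 6 + 2 = 8)
a(-7)*V = 8*866 = 6928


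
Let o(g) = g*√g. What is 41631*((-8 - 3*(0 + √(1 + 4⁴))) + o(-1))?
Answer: -333048 - 124893*√257 - 41631*I ≈ -2.3352e+6 - 41631.0*I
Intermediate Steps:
o(g) = g^(3/2)
41631*((-8 - 3*(0 + √(1 + 4⁴))) + o(-1)) = 41631*((-8 - 3*(0 + √(1 + 4⁴))) + (-1)^(3/2)) = 41631*((-8 - 3*(0 + √(1 + 256))) - I) = 41631*((-8 - 3*(0 + √257)) - I) = 41631*((-8 - 3*√257) - I) = 41631*(-8 - I - 3*√257) = -333048 - 124893*√257 - 41631*I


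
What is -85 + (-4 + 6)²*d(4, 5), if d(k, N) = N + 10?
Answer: -25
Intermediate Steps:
d(k, N) = 10 + N
-85 + (-4 + 6)²*d(4, 5) = -85 + (-4 + 6)²*(10 + 5) = -85 + 2²*15 = -85 + 4*15 = -85 + 60 = -25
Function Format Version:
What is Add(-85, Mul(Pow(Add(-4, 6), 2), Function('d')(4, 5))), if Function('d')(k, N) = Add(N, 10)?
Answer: -25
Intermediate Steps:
Function('d')(k, N) = Add(10, N)
Add(-85, Mul(Pow(Add(-4, 6), 2), Function('d')(4, 5))) = Add(-85, Mul(Pow(Add(-4, 6), 2), Add(10, 5))) = Add(-85, Mul(Pow(2, 2), 15)) = Add(-85, Mul(4, 15)) = Add(-85, 60) = -25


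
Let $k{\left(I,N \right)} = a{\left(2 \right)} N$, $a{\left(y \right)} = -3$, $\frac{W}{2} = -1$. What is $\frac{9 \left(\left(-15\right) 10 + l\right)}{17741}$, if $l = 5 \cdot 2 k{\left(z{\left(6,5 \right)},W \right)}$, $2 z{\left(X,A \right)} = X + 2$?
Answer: $- \frac{810}{17741} \approx -0.045657$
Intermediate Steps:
$W = -2$ ($W = 2 \left(-1\right) = -2$)
$z{\left(X,A \right)} = 1 + \frac{X}{2}$ ($z{\left(X,A \right)} = \frac{X + 2}{2} = \frac{2 + X}{2} = 1 + \frac{X}{2}$)
$k{\left(I,N \right)} = - 3 N$
$l = 60$ ($l = 5 \cdot 2 \left(\left(-3\right) \left(-2\right)\right) = 10 \cdot 6 = 60$)
$\frac{9 \left(\left(-15\right) 10 + l\right)}{17741} = \frac{9 \left(\left(-15\right) 10 + 60\right)}{17741} = 9 \left(-150 + 60\right) \frac{1}{17741} = 9 \left(-90\right) \frac{1}{17741} = \left(-810\right) \frac{1}{17741} = - \frac{810}{17741}$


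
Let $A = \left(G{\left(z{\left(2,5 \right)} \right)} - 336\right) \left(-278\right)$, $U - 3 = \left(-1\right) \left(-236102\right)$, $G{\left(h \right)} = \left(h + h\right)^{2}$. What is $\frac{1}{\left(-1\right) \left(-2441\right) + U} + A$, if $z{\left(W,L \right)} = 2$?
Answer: $\frac{21221052161}{238546} \approx 88960.0$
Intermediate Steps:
$G{\left(h \right)} = 4 h^{2}$ ($G{\left(h \right)} = \left(2 h\right)^{2} = 4 h^{2}$)
$U = 236105$ ($U = 3 - -236102 = 3 + 236102 = 236105$)
$A = 88960$ ($A = \left(4 \cdot 2^{2} - 336\right) \left(-278\right) = \left(4 \cdot 4 - 336\right) \left(-278\right) = \left(16 - 336\right) \left(-278\right) = \left(-320\right) \left(-278\right) = 88960$)
$\frac{1}{\left(-1\right) \left(-2441\right) + U} + A = \frac{1}{\left(-1\right) \left(-2441\right) + 236105} + 88960 = \frac{1}{2441 + 236105} + 88960 = \frac{1}{238546} + 88960 = \frac{21221052161}{238546}$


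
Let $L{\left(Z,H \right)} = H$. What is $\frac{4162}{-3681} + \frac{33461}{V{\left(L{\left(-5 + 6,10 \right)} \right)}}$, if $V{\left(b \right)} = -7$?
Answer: $- \frac{123199075}{25767} \approx -4781.3$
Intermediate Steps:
$\frac{4162}{-3681} + \frac{33461}{V{\left(L{\left(-5 + 6,10 \right)} \right)}} = \frac{4162}{-3681} + \frac{33461}{-7} = 4162 \left(- \frac{1}{3681}\right) + 33461 \left(- \frac{1}{7}\right) = - \frac{4162}{3681} - \frac{33461}{7} = - \frac{123199075}{25767}$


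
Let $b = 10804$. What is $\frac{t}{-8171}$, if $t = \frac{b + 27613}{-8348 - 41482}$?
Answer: $\frac{38417}{407160930} \approx 9.4353 \cdot 10^{-5}$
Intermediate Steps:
$t = - \frac{38417}{49830}$ ($t = \frac{10804 + 27613}{-8348 - 41482} = \frac{38417}{-8348 - 41482} = \frac{38417}{-49830} = 38417 \left(- \frac{1}{49830}\right) = - \frac{38417}{49830} \approx -0.77096$)
$\frac{t}{-8171} = - \frac{38417}{49830 \left(-8171\right)} = \left(- \frac{38417}{49830}\right) \left(- \frac{1}{8171}\right) = \frac{38417}{407160930}$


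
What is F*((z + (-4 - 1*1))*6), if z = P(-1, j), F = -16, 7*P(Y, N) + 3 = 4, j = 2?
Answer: 3264/7 ≈ 466.29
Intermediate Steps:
P(Y, N) = ⅐ (P(Y, N) = -3/7 + (⅐)*4 = -3/7 + 4/7 = ⅐)
z = ⅐ ≈ 0.14286
F*((z + (-4 - 1*1))*6) = -16*(⅐ + (-4 - 1*1))*6 = -16*(⅐ + (-4 - 1))*6 = -16*(⅐ - 5)*6 = -(-544)*6/7 = -16*(-204/7) = 3264/7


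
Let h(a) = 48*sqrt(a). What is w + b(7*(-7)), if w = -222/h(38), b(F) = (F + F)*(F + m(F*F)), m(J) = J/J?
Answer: 4704 - 37*sqrt(38)/304 ≈ 4703.3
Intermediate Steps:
m(J) = 1
b(F) = 2*F*(1 + F) (b(F) = (F + F)*(F + 1) = (2*F)*(1 + F) = 2*F*(1 + F))
w = -37*sqrt(38)/304 (w = -222*sqrt(38)/1824 = -37*sqrt(38)/304 ≈ -0.75027)
w + b(7*(-7)) = -37*sqrt(38)/304 + 2*(7*(-7))*(1 + 7*(-7)) = -37*sqrt(38)/304 + 2*(-49)*(1 - 49) = -37*sqrt(38)/304 + 2*(-49)*(-48) = -37*sqrt(38)/304 + 4704 = 4704 - 37*sqrt(38)/304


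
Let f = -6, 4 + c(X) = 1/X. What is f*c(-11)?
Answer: 270/11 ≈ 24.545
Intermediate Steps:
c(X) = -4 + 1/X
f*c(-11) = -6*(-4 + 1/(-11)) = -6*(-4 - 1/11) = -6*(-45/11) = 270/11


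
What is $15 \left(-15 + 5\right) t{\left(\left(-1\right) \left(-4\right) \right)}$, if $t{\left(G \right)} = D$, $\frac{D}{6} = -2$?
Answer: $1800$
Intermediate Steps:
$D = -12$ ($D = 6 \left(-2\right) = -12$)
$t{\left(G \right)} = -12$
$15 \left(-15 + 5\right) t{\left(\left(-1\right) \left(-4\right) \right)} = 15 \left(-15 + 5\right) \left(-12\right) = 15 \left(-10\right) \left(-12\right) = \left(-150\right) \left(-12\right) = 1800$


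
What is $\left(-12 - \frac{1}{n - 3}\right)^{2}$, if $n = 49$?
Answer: $\frac{305809}{2116} \approx 144.52$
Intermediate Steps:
$\left(-12 - \frac{1}{n - 3}\right)^{2} = \left(-12 - \frac{1}{49 - 3}\right)^{2} = \left(-12 - \frac{1}{46}\right)^{2} = \left(- \frac{553}{46}\right)^{2} = \frac{305809}{2116}$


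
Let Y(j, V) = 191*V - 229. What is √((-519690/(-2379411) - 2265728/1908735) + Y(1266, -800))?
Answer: I*√4329912948810099737760073895/168209816855 ≈ 391.19*I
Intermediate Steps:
Y(j, V) = -229 + 191*V
√((-519690/(-2379411) - 2265728/1908735) + Y(1266, -800)) = √((-519690/(-2379411) - 2265728/1908735) + (-229 + 191*(-800))) = √((-519690*(-1/2379411) - 2265728*1/1908735) + (-229 - 152800)) = √((173230/793137 - 2265728/1908735) - 153029) = √(-162931393854/168209816855 - 153029) = √(-25741142994897649/168209816855) = I*√4329912948810099737760073895/168209816855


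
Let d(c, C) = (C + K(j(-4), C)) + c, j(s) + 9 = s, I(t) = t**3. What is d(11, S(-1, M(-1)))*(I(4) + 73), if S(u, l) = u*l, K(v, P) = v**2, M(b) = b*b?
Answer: 24523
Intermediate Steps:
j(s) = -9 + s
M(b) = b**2
S(u, l) = l*u
d(c, C) = 169 + C + c (d(c, C) = (C + (-9 - 4)**2) + c = (C + (-13)**2) + c = (C + 169) + c = (169 + C) + c = 169 + C + c)
d(11, S(-1, M(-1)))*(I(4) + 73) = (169 + (-1)**2*(-1) + 11)*(4**3 + 73) = (169 + 1*(-1) + 11)*(64 + 73) = (169 - 1 + 11)*137 = 179*137 = 24523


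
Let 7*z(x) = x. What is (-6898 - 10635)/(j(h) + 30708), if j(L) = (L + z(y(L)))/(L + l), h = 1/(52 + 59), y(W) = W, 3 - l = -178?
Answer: -616477813/1079723990 ≈ -0.57096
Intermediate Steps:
l = 181 (l = 3 - 1*(-178) = 3 + 178 = 181)
z(x) = x/7
h = 1/111 ≈ 0.0090090
j(L) = 8*L/(7*(181 + L)) (j(L) = (L + L/7)/(L + 181) = (8*L/7)/(181 + L) = 8*L/(7*(181 + L)))
(-6898 - 10635)/(j(h) + 30708) = (-6898 - 10635)/((8/7)*(1/111)/(181 + 1/111) + 30708) = -17533/((8/7)*(1/111)/(20092/111) + 30708) = -17533/((8/7)*(1/111)*(111/20092) + 30708) = -17533/(2/35161 + 30708) = -17533/1079723990/35161 = -17533*35161/1079723990 = -616477813/1079723990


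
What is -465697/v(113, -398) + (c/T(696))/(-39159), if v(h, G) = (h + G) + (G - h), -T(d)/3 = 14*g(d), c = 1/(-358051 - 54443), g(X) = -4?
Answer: 315938068828811803/540022166317872 ≈ 585.05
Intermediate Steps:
c = -1/412494 (c = 1/(-412494) = -1/412494 ≈ -2.4243e-6)
T(d) = 168 (T(d) = -42*(-4) = -3*(-56) = 168)
v(h, G) = 2*G (v(h, G) = (G + h) + (G - h) = 2*G)
-465697/v(113, -398) + (c/T(696))/(-39159) = -465697/(2*(-398)) - 1/412494/168/(-39159) = -465697/(-796) - 1/412494*1/168*(-1/39159) = -465697*(-1/796) - 1/69298992*(-1/39159) = 465697/796 + 1/2713679227728 = 315938068828811803/540022166317872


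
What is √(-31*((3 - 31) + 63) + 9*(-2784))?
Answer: I*√26141 ≈ 161.68*I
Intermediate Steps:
√(-31*((3 - 31) + 63) + 9*(-2784)) = √(-31*(-28 + 63) - 25056) = √(-31*35 - 25056) = √(-1085 - 25056) = √(-26141) = I*√26141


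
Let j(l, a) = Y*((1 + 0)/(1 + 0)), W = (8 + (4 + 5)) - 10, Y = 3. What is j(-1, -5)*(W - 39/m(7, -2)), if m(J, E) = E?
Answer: 159/2 ≈ 79.500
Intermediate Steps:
W = 7 (W = (8 + 9) - 10 = 17 - 10 = 7)
j(l, a) = 3 (j(l, a) = 3*((1 + 0)/(1 + 0)) = 3*(1/1) = 3*(1*1) = 3*1 = 3)
j(-1, -5)*(W - 39/m(7, -2)) = 3*(7 - 39/(-2)) = 3*(7 - 39*(-1/2)) = 3*(7 + 39/2) = 3*(53/2) = 159/2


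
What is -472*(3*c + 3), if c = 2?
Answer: -4248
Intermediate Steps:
-472*(3*c + 3) = -472*(3*2 + 3) = -472*(6 + 3) = -472*9 = -4248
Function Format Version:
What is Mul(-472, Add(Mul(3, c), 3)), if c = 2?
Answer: -4248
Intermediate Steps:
Mul(-472, Add(Mul(3, c), 3)) = Mul(-472, Add(Mul(3, 2), 3)) = Mul(-472, Add(6, 3)) = Mul(-472, 9) = -4248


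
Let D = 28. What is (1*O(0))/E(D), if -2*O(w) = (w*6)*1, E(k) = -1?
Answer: 0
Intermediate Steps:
O(w) = -3*w (O(w) = -w*6/2 = -6*w/2 = -3*w)
(1*O(0))/E(D) = (1*(-3*0))/(-1) = (1*0)*(-1) = 0*(-1) = 0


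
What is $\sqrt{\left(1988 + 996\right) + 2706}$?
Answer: $\sqrt{5690} \approx 75.432$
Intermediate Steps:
$\sqrt{\left(1988 + 996\right) + 2706} = \sqrt{2984 + 2706} = \sqrt{5690}$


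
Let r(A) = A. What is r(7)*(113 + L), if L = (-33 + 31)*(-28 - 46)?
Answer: 1827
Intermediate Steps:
L = 148 (L = -2*(-74) = 148)
r(7)*(113 + L) = 7*(113 + 148) = 7*261 = 1827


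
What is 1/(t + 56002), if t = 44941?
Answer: 1/100943 ≈ 9.9066e-6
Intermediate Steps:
1/(t + 56002) = 1/(44941 + 56002) = 1/100943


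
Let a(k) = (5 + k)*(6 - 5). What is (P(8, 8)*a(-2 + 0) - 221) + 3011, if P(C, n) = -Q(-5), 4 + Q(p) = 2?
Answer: 2796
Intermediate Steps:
Q(p) = -2 (Q(p) = -4 + 2 = -2)
a(k) = 5 + k (a(k) = (5 + k)*1 = 5 + k)
P(C, n) = 2 (P(C, n) = -1*(-2) = 2)
(P(8, 8)*a(-2 + 0) - 221) + 3011 = (2*(5 + (-2 + 0)) - 221) + 3011 = (2*(5 - 2) - 221) + 3011 = (2*3 - 221) + 3011 = (6 - 221) + 3011 = -215 + 3011 = 2796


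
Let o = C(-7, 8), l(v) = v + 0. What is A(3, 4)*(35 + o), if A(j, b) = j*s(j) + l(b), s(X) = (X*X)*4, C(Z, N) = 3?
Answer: 4256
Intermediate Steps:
l(v) = v
s(X) = 4*X**2 (s(X) = X**2*4 = 4*X**2)
o = 3
A(j, b) = b + 4*j**3 (A(j, b) = j*(4*j**2) + b = 4*j**3 + b = b + 4*j**3)
A(3, 4)*(35 + o) = (4 + 4*3**3)*(35 + 3) = (4 + 4*27)*38 = (4 + 108)*38 = 112*38 = 4256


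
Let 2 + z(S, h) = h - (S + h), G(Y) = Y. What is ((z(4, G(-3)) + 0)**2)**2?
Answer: 1296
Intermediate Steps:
z(S, h) = -2 - S (z(S, h) = -2 + (h - (S + h)) = -2 + (h + (-S - h)) = -2 - S)
((z(4, G(-3)) + 0)**2)**2 = (((-2 - 1*4) + 0)**2)**2 = (((-2 - 4) + 0)**2)**2 = ((-6 + 0)**2)**2 = ((-6)**2)**2 = 36**2 = 1296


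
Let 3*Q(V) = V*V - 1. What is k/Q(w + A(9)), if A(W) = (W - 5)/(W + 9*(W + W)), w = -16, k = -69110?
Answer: -6062536530/7434583 ≈ -815.45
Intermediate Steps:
A(W) = (-5 + W)/(19*W) (A(W) = (-5 + W)/(W + 9*(2*W)) = (-5 + W)/(W + 18*W) = (-5 + W)/((19*W)) = (-5 + W)*(1/(19*W)) = (-5 + W)/(19*W))
Q(V) = -⅓ + V²/3 (Q(V) = (V*V - 1)/3 = (V² - 1)/3 = (-1 + V²)/3 = -⅓ + V²/3)
k/Q(w + A(9)) = -69110/(-⅓ + (-16 + (1/19)*(-5 + 9)/9)²/3) = -69110/(-⅓ + (-16 + (1/19)*(⅑)*4)²/3) = -69110/(-⅓ + (-16 + 4/171)²/3) = -69110/(-⅓ + (-2732/171)²/3) = -69110/(-⅓ + (⅓)*(7463824/29241)) = -69110/(-⅓ + 7463824/87723) = -69110/7434583/87723 = -69110*87723/7434583 = -6062536530/7434583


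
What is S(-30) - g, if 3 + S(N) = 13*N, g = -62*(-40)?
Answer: -2873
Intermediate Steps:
g = 2480
S(N) = -3 + 13*N
S(-30) - g = (-3 + 13*(-30)) - 1*2480 = (-3 - 390) - 2480 = -393 - 2480 = -2873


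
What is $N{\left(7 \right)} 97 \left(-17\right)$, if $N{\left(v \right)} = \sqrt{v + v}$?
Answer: $- 1649 \sqrt{14} \approx -6170.0$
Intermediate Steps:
$N{\left(v \right)} = \sqrt{2} \sqrt{v}$ ($N{\left(v \right)} = \sqrt{2 v} = \sqrt{2} \sqrt{v}$)
$N{\left(7 \right)} 97 \left(-17\right) = \sqrt{2} \sqrt{7} \cdot 97 \left(-17\right) = \sqrt{14} \cdot 97 \left(-17\right) = 97 \sqrt{14} \left(-17\right) = - 1649 \sqrt{14}$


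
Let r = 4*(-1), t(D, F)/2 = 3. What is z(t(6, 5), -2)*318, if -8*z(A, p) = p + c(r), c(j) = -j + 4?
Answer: -477/2 ≈ -238.50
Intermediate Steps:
t(D, F) = 6 (t(D, F) = 2*3 = 6)
r = -4
c(j) = 4 - j
z(A, p) = -1 - p/8 (z(A, p) = -(p + (4 - 1*(-4)))/8 = -(p + (4 + 4))/8 = -(p + 8)/8 = -(8 + p)/8 = -1 - p/8)
z(t(6, 5), -2)*318 = (-1 - 1/8*(-2))*318 = (-1 + 1/4)*318 = -3/4*318 = -477/2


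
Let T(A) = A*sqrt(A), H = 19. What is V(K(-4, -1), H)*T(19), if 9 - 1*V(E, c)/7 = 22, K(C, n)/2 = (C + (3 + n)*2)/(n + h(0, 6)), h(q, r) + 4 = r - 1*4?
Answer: -1729*sqrt(19) ≈ -7536.5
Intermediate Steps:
h(q, r) = -8 + r (h(q, r) = -4 + (r - 1*4) = -4 + (r - 4) = -4 + (-4 + r) = -8 + r)
K(C, n) = 2*(6 + C + 2*n)/(-2 + n) (K(C, n) = 2*((C + (3 + n)*2)/(n + (-8 + 6))) = 2*((C + (6 + 2*n))/(n - 2)) = 2*((6 + C + 2*n)/(-2 + n)) = 2*(6 + C + 2*n)/(-2 + n))
V(E, c) = -91 (V(E, c) = 63 - 7*22 = 63 - 154 = -91)
T(A) = A**(3/2)
V(K(-4, -1), H)*T(19) = -1729*sqrt(19)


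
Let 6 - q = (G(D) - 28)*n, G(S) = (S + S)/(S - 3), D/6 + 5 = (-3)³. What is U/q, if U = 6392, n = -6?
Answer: -207740/4881 ≈ -42.561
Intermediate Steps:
D = -192 (D = -30 + 6*(-3)³ = -30 + 6*(-27) = -30 - 162 = -192)
G(S) = 2*S/(-3 + S) (G(S) = (2*S)/(-3 + S) = 2*S/(-3 + S))
q = -9762/65 (q = 6 - (2*(-192)/(-3 - 192) - 28)*(-6) = 6 - (2*(-192)/(-195) - 28)*(-6) = 6 - (2*(-192)*(-1/195) - 28)*(-6) = 6 - (128/65 - 28)*(-6) = 6 - (-1692)*(-6)/65 = 6 - 1*10152/65 = 6 - 10152/65 = -9762/65 ≈ -150.18)
U/q = 6392/(-9762/65) = 6392*(-65/9762) = -207740/4881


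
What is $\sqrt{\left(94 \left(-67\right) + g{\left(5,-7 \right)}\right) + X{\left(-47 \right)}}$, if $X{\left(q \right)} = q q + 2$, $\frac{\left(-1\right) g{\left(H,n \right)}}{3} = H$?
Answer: $i \sqrt{4102} \approx 64.047 i$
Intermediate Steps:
$g{\left(H,n \right)} = - 3 H$
$X{\left(q \right)} = 2 + q^{2}$ ($X{\left(q \right)} = q^{2} + 2 = 2 + q^{2}$)
$\sqrt{\left(94 \left(-67\right) + g{\left(5,-7 \right)}\right) + X{\left(-47 \right)}} = \sqrt{\left(94 \left(-67\right) - 15\right) + \left(2 + \left(-47\right)^{2}\right)} = \sqrt{\left(-6298 - 15\right) + \left(2 + 2209\right)} = \sqrt{-6313 + 2211} = \sqrt{-4102} = i \sqrt{4102}$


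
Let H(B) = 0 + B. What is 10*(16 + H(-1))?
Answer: 150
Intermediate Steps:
H(B) = B
10*(16 + H(-1)) = 10*(16 - 1) = 10*15 = 150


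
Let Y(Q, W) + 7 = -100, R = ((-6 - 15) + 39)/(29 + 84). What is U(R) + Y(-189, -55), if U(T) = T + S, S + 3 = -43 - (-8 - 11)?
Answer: -15124/113 ≈ -133.84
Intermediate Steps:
R = 18/113 (R = (-21 + 39)/113 = 18*(1/113) = 18/113 ≈ 0.15929)
Y(Q, W) = -107 (Y(Q, W) = -7 - 100 = -107)
S = -27 (S = -3 + (-43 - (-8 - 11)) = -3 + (-43 - 1*(-19)) = -3 + (-43 + 19) = -3 - 24 = -27)
U(T) = -27 + T (U(T) = T - 27 = -27 + T)
U(R) + Y(-189, -55) = (-27 + 18/113) - 107 = -3033/113 - 107 = -15124/113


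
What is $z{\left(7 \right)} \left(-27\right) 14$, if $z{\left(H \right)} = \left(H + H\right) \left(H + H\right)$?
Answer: $-74088$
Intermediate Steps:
$z{\left(H \right)} = 4 H^{2}$ ($z{\left(H \right)} = 2 H 2 H = 4 H^{2}$)
$z{\left(7 \right)} \left(-27\right) 14 = 4 \cdot 7^{2} \left(-27\right) 14 = 4 \cdot 49 \left(-27\right) 14 = 196 \left(-27\right) 14 = \left(-5292\right) 14 = -74088$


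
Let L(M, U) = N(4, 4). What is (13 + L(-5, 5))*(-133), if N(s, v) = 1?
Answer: -1862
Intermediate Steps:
L(M, U) = 1
(13 + L(-5, 5))*(-133) = (13 + 1)*(-133) = 14*(-133) = -1862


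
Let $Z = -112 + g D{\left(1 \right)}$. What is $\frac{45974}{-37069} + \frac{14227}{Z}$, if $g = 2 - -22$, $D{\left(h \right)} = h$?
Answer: $- \frac{531426375}{3262072} \approx -162.91$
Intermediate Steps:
$g = 24$ ($g = 2 + 22 = 24$)
$Z = -88$ ($Z = -112 + 24 \cdot 1 = -112 + 24 = -88$)
$\frac{45974}{-37069} + \frac{14227}{Z} = \frac{45974}{-37069} + \frac{14227}{-88} = 45974 \left(- \frac{1}{37069}\right) + 14227 \left(- \frac{1}{88}\right) = - \frac{45974}{37069} - \frac{14227}{88} = - \frac{531426375}{3262072}$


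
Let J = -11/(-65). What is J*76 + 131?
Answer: 9351/65 ≈ 143.86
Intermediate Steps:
J = 11/65 (J = -11*(-1/65) = 11/65 ≈ 0.16923)
J*76 + 131 = (11/65)*76 + 131 = 836/65 + 131 = 9351/65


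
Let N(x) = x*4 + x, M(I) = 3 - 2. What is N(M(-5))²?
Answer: 25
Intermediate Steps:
M(I) = 1
N(x) = 5*x (N(x) = 4*x + x = 5*x)
N(M(-5))² = (5*1)² = 5² = 25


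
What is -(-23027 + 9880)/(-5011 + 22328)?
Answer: 13147/17317 ≈ 0.75920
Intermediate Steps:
-(-23027 + 9880)/(-5011 + 22328) = -(-13147)/17317 = -1*(-13147/17317) = 13147/17317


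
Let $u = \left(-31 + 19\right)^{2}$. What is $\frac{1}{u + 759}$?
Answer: $\frac{1}{903} \approx 0.0011074$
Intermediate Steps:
$u = 144$ ($u = \left(-12\right)^{2} = 144$)
$\frac{1}{u + 759} = \frac{1}{144 + 759} = \frac{1}{903}$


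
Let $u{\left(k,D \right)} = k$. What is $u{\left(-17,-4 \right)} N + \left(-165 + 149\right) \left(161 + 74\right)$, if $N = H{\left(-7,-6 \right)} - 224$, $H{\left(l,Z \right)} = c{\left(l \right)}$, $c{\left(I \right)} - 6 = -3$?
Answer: $-3$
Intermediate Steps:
$c{\left(I \right)} = 3$ ($c{\left(I \right)} = 6 - 3 = 3$)
$H{\left(l,Z \right)} = 3$
$N = -221$ ($N = 3 - 224 = -221$)
$u{\left(-17,-4 \right)} N + \left(-165 + 149\right) \left(161 + 74\right) = \left(-17\right) \left(-221\right) + \left(-165 + 149\right) \left(161 + 74\right) = 3757 - 3760 = -3$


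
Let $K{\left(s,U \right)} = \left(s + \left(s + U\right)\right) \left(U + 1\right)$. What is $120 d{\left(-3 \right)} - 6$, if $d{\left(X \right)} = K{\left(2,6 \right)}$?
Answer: $8394$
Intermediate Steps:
$K{\left(s,U \right)} = \left(1 + U\right) \left(U + 2 s\right)$ ($K{\left(s,U \right)} = \left(s + \left(U + s\right)\right) \left(1 + U\right) = \left(U + 2 s\right) \left(1 + U\right) = \left(1 + U\right) \left(U + 2 s\right)$)
$d{\left(X \right)} = 70$ ($d{\left(X \right)} = 6 + 6^{2} + 2 \cdot 2 + 2 \cdot 6 \cdot 2 = 6 + 36 + 4 + 24 = 70$)
$120 d{\left(-3 \right)} - 6 = 120 \cdot 70 - 6 = 8400 - 6 = 8394$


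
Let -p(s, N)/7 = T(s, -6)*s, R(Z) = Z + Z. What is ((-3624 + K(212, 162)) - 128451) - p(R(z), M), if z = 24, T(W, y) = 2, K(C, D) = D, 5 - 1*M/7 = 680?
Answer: -131241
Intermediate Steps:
M = -4725 (M = 35 - 7*680 = 35 - 4760 = -4725)
R(Z) = 2*Z
p(s, N) = -14*s
((-3624 + K(212, 162)) - 128451) - p(R(z), M) = ((-3624 + 162) - 128451) - (-14)*2*24 = (-3462 - 128451) - (-14)*48 = -131913 - 1*(-672) = -131913 + 672 = -131241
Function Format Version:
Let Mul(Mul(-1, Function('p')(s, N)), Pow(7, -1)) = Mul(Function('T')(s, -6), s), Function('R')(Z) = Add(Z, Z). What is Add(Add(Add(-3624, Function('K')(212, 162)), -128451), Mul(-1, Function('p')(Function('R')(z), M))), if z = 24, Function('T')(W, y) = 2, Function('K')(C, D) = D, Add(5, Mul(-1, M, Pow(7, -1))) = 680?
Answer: -131241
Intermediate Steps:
M = -4725 (M = Add(35, Mul(-7, 680)) = Add(35, -4760) = -4725)
Function('R')(Z) = Mul(2, Z)
Function('p')(s, N) = Mul(-14, s) (Function('p')(s, N) = Mul(-7, Mul(2, s)) = Mul(-14, s))
Add(Add(Add(-3624, Function('K')(212, 162)), -128451), Mul(-1, Function('p')(Function('R')(z), M))) = Add(Add(Add(-3624, 162), -128451), Mul(-1, Mul(-14, Mul(2, 24)))) = Add(Add(-3462, -128451), Mul(-1, Mul(-14, 48))) = Add(-131913, Mul(-1, -672)) = Add(-131913, 672) = -131241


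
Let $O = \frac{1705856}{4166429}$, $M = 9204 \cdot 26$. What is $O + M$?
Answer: $\frac{997044831272}{4166429} \approx 2.393 \cdot 10^{5}$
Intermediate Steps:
$M = 239304$
$O = \frac{1705856}{4166429}$ ($O = 1705856 \cdot \frac{1}{4166429} = \frac{1705856}{4166429} \approx 0.40943$)
$O + M = \frac{1705856}{4166429} + 239304 = \frac{997044831272}{4166429}$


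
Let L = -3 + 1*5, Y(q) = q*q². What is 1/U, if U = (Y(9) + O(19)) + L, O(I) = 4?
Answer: 1/735 ≈ 0.0013605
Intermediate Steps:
Y(q) = q³
L = 2 (L = -3 + 5 = 2)
U = 735 (U = (9³ + 4) + 2 = (729 + 4) + 2 = 733 + 2 = 735)
1/U = 1/735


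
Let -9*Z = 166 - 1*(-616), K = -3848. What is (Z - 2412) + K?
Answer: -57122/9 ≈ -6346.9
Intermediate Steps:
Z = -782/9 (Z = -(166 - 1*(-616))/9 = -(166 + 616)/9 = -1/9*782 = -782/9 ≈ -86.889)
(Z - 2412) + K = (-782/9 - 2412) - 3848 = -22490/9 - 3848 = -57122/9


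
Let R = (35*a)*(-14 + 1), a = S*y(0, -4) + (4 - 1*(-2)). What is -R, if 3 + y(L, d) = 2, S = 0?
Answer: 2730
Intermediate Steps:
y(L, d) = -1 (y(L, d) = -3 + 2 = -1)
a = 6 (a = 0*(-1) + (4 - 1*(-2)) = 0 + (4 + 2) = 0 + 6 = 6)
R = -2730 (R = (35*6)*(-14 + 1) = 210*(-13) = -2730)
-R = -1*(-2730) = 2730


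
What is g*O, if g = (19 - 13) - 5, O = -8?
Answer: -8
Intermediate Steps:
g = 1 (g = 6 - 5 = 1)
g*O = 1*(-8) = -8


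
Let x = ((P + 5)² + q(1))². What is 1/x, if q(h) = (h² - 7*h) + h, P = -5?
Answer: 1/25 ≈ 0.040000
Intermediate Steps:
q(h) = h² - 6*h
x = 25 (x = ((-5 + 5)² + 1*(-6 + 1))² = (0² + 1*(-5))² = (0 - 5)² = (-5)² = 25)
1/x = 1/25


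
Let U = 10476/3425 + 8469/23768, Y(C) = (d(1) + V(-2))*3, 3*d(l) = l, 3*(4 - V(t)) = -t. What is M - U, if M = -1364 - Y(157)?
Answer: -112210424893/81405400 ≈ -1378.4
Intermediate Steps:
V(t) = 4 + t/3 (V(t) = 4 - (-1)*t/3 = 4 + t/3)
d(l) = l/3
Y(C) = 11 (Y(C) = ((⅓)*1 + (4 + (⅓)*(-2)))*3 = (⅓ + (4 - ⅔))*3 = (⅓ + 10/3)*3 = (11/3)*3 = 11)
M = -1375 (M = -1364 - 1*11 = -1364 - 11 = -1375)
U = 277999893/81405400 (U = 10476*(1/3425) + 8469*(1/23768) = 10476/3425 + 8469/23768 = 277999893/81405400 ≈ 3.4150)
M - U = -1375 - 1*277999893/81405400 = -1375 - 277999893/81405400 = -112210424893/81405400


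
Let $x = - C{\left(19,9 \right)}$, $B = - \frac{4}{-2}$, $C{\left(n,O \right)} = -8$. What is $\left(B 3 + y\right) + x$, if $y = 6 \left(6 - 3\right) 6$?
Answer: $122$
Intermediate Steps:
$B = 2$ ($B = \left(-4\right) \left(- \frac{1}{2}\right) = 2$)
$y = 108$ ($y = 6 \left(6 - 3\right) 6 = 6 \cdot 3 \cdot 6 = 18 \cdot 6 = 108$)
$x = 8$ ($x = \left(-1\right) \left(-8\right) = 8$)
$\left(B 3 + y\right) + x = \left(2 \cdot 3 + 108\right) + 8 = \left(6 + 108\right) + 8 = 114 + 8 = 122$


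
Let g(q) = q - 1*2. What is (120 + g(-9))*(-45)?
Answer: -4905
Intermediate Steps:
g(q) = -2 + q (g(q) = q - 2 = -2 + q)
(120 + g(-9))*(-45) = (120 + (-2 - 9))*(-45) = (120 - 11)*(-45) = 109*(-45) = -4905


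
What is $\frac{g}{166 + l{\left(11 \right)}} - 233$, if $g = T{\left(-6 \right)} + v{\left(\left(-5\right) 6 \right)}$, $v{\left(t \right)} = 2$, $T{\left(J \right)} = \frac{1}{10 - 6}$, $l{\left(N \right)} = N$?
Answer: $- \frac{54985}{236} \approx -232.99$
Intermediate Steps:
$T{\left(J \right)} = \frac{1}{4}$
$g = \frac{9}{4}$ ($g = \frac{1}{4} + 2 = \frac{9}{4} \approx 2.25$)
$\frac{g}{166 + l{\left(11 \right)}} - 233 = \frac{9}{4 \left(166 + 11\right)} - 233 = \frac{9}{4 \cdot 177} - 233 = \frac{9}{4} \cdot \frac{1}{177} - 233 = \frac{3}{236} - 233 = - \frac{54985}{236}$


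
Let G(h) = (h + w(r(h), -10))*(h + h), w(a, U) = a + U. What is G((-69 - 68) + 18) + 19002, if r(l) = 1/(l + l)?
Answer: 49705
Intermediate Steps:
r(l) = 1/(2*l)
w(a, U) = U + a
G(h) = 2*h*(-10 + h + 1/(2*h)) (G(h) = (h + (-10 + 1/(2*h)))*(h + h) = (-10 + h + 1/(2*h))*(2*h) = 2*h*(-10 + h + 1/(2*h)))
G((-69 - 68) + 18) + 19002 = (1 + 2*((-69 - 68) + 18)*(-10 + ((-69 - 68) + 18))) + 19002 = (1 + 2*(-137 + 18)*(-10 + (-137 + 18))) + 19002 = (1 + 2*(-119)*(-10 - 119)) + 19002 = (1 + 2*(-119)*(-129)) + 19002 = (1 + 30702) + 19002 = 30703 + 19002 = 49705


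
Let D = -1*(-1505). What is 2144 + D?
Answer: 3649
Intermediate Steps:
D = 1505
2144 + D = 2144 + 1505 = 3649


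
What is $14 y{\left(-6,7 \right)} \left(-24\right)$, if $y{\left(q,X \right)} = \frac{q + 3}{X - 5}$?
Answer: $504$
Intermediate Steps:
$y{\left(q,X \right)} = \frac{3 + q}{-5 + X}$
$14 y{\left(-6,7 \right)} \left(-24\right) = 14 \frac{3 - 6}{-5 + 7} \left(-24\right) = 14 \cdot \frac{1}{2} \left(-3\right) \left(-24\right) = 14 \left(- \frac{3}{2}\right) \left(-24\right) = \left(-21\right) \left(-24\right) = 504$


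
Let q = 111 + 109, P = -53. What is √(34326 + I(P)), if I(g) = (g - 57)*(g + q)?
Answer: 2*√3989 ≈ 126.32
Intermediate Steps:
q = 220
I(g) = (-57 + g)*(220 + g) (I(g) = (g - 57)*(g + 220) = (-57 + g)*(220 + g))
√(34326 + I(P)) = √(34326 + (-12540 + (-53)² + 163*(-53))) = √(34326 + (-12540 + 2809 - 8639)) = √(34326 - 18370) = √15956 = 2*√3989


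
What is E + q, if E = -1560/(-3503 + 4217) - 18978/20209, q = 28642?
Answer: 9838971780/343553 ≈ 28639.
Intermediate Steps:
E = -1073246/343553 (E = -1560/714 - 18978*1/20209 = -1560*1/714 - 18978/20209 = -260/119 - 18978/20209 = -1073246/343553 ≈ -3.1240)
E + q = -1073246/343553 + 28642 = 9838971780/343553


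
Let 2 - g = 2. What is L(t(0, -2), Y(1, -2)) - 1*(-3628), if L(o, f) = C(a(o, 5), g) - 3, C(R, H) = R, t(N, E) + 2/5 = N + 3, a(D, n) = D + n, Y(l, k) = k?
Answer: 18163/5 ≈ 3632.6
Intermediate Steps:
g = 0 (g = 2 - 1*2 = 2 - 2 = 0)
t(N, E) = 13/5 + N (t(N, E) = -⅖ + (N + 3) = -⅖ + (3 + N) = 13/5 + N)
L(o, f) = 2 + o (L(o, f) = (o + 5) - 3 = (5 + o) - 3 = 2 + o)
L(t(0, -2), Y(1, -2)) - 1*(-3628) = (2 + (13/5 + 0)) - 1*(-3628) = (2 + 13/5) + 3628 = 23/5 + 3628 = 18163/5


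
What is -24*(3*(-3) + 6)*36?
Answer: 2592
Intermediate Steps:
-24*(3*(-3) + 6)*36 = -24*(-9 + 6)*36 = -24*(-3)*36 = 72*36 = 2592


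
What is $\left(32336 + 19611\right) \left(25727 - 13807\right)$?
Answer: $619208240$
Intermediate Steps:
$\left(32336 + 19611\right) \left(25727 - 13807\right) = 51947 \cdot 11920 = 619208240$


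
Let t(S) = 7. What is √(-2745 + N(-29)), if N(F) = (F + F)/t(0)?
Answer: I*√134911/7 ≈ 52.472*I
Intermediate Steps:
N(F) = 2*F/7 (N(F) = (F + F)/7 = (2*F)*(⅐) = 2*F/7)
√(-2745 + N(-29)) = √(-2745 + (2/7)*(-29)) = √(-2745 - 58/7) = √(-19273/7) = I*√134911/7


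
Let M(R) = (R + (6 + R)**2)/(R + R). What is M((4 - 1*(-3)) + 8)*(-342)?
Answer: -25992/5 ≈ -5198.4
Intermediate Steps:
M(R) = (R + (6 + R)**2)/(2*R) (M(R) = (R + (6 + R)**2)/((2*R)) = (R + (6 + R)**2)*(1/(2*R)) = (R + (6 + R)**2)/(2*R))
M((4 - 1*(-3)) + 8)*(-342) = ((((4 - 1*(-3)) + 8) + (6 + ((4 - 1*(-3)) + 8))**2)/(2*((4 - 1*(-3)) + 8)))*(-342) = ((((4 + 3) + 8) + (6 + ((4 + 3) + 8))**2)/(2*((4 + 3) + 8)))*(-342) = (((7 + 8) + (6 + (7 + 8))**2)/(2*(7 + 8)))*(-342) = ((1/2)*(15 + (6 + 15)**2)/15)*(-342) = ((1/2)*(1/15)*(15 + 21**2))*(-342) = ((1/2)*(1/15)*(15 + 441))*(-342) = ((1/2)*(1/15)*456)*(-342) = (76/5)*(-342) = -25992/5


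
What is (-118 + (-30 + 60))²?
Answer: 7744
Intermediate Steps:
(-118 + (-30 + 60))² = (-118 + 30)² = (-88)² = 7744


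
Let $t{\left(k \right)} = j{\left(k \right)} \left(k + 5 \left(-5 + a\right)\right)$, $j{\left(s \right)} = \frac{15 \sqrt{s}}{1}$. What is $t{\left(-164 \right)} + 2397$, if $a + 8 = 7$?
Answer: $2397 - 5820 i \sqrt{41} \approx 2397.0 - 37266.0 i$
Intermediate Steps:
$a = -1$ ($a = -8 + 7 = -1$)
$j{\left(s \right)} = 15 \sqrt{s}$ ($j{\left(s \right)} = 15 \sqrt{s} 1 = 15 \sqrt{s}$)
$t{\left(k \right)} = 15 \sqrt{k} \left(-30 + k\right)$ ($t{\left(k \right)} = 15 \sqrt{k} \left(k + 5 \left(-5 - 1\right)\right) = 15 \sqrt{k} \left(k + 5 \left(-6\right)\right) = 15 \sqrt{k} \left(k - 30\right) = 15 \sqrt{k} \left(-30 + k\right)$)
$t{\left(-164 \right)} + 2397 = 15 \sqrt{-164} \left(-30 - 164\right) + 2397 = 15 \cdot 2 i \sqrt{41} \left(-194\right) + 2397 = - 5820 i \sqrt{41} + 2397 = 2397 - 5820 i \sqrt{41}$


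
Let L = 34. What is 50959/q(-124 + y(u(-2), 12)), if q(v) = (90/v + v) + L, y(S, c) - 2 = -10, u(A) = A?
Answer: -1121098/2171 ≈ -516.40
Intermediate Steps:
y(S, c) = -8 (y(S, c) = 2 - 10 = -8)
q(v) = 34 + v + 90/v (q(v) = (90/v + v) + 34 = (v + 90/v) + 34 = 34 + v + 90/v)
50959/q(-124 + y(u(-2), 12)) = 50959/(34 + (-124 - 8) + 90/(-124 - 8)) = 50959/(34 - 132 + 90/(-132)) = 50959/(34 - 132 + 90*(-1/132)) = 50959/(34 - 132 - 15/22) = 50959/(-2171/22) = 50959*(-22/2171) = -1121098/2171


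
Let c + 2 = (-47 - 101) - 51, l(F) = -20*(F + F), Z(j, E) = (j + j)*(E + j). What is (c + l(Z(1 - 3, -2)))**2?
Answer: 707281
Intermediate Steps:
Z(j, E) = 2*j*(E + j) (Z(j, E) = (2*j)*(E + j) = 2*j*(E + j))
l(F) = -40*F
c = -201 (c = -2 + ((-47 - 101) - 51) = -2 + (-148 - 51) = -2 - 199 = -201)
(c + l(Z(1 - 3, -2)))**2 = (-201 - 80*(1 - 3)*(-2 + (1 - 3)))**2 = (-201 - 80*(-2)*(-2 - 2))**2 = (-201 - 80*(-2)*(-4))**2 = (-201 - 40*16)**2 = (-201 - 640)**2 = (-841)**2 = 707281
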